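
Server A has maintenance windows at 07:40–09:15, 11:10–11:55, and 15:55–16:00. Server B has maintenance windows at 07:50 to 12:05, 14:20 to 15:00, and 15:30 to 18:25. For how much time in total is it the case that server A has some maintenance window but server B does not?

10 min

A \ B = 07:40–07:50.
Total: 10 min.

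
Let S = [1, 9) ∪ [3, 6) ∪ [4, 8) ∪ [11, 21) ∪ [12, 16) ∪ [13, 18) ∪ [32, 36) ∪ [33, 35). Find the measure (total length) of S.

22

Merged: [1, 9), [11, 21), [32, 36).
Lengths: 8 + 10 + 4 = 22.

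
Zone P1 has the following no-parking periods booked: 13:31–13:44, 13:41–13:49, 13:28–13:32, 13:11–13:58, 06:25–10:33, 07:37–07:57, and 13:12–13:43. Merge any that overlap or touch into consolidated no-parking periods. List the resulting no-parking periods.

06:25–10:33, 13:11–13:58

Sort by start: 06:25–10:33, 07:37–07:57, 13:11–13:58, 13:12–13:43, 13:28–13:32, 13:31–13:44, 13:41–13:49.
07:37–07:57 overlaps/touches 06:25–10:33 → extend to 06:25–10:33.
13:11–13:58 is disjoint → start new block.
13:12–13:43 overlaps/touches 13:11–13:58 → extend to 13:11–13:58.
13:28–13:32 overlaps/touches 13:11–13:58 → extend to 13:11–13:58.
13:31–13:44 overlaps/touches 13:11–13:58 → extend to 13:11–13:58.
13:41–13:49 overlaps/touches 13:11–13:58 → extend to 13:11–13:58.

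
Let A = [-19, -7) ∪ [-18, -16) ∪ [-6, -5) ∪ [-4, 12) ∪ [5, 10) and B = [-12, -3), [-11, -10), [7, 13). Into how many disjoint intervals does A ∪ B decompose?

1

First set merges to [-19, -7), [-6, -5), [-4, 12).
Second set merges to [-12, -3), [7, 13).
A ∪ B = [-19, 13).
That is 1 disjoint piece.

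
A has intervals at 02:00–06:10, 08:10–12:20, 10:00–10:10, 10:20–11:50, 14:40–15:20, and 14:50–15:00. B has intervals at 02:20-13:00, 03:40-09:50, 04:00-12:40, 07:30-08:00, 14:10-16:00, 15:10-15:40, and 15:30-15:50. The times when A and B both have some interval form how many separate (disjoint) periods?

3

A, merged: 02:00–06:10, 08:10–12:20, 14:40–15:20.
B, merged: 02:20–13:00, 14:10–16:00.
A ∩ B = 02:20–06:10, 08:10–12:20, 14:40–15:20.
That is 3 disjoint pieces.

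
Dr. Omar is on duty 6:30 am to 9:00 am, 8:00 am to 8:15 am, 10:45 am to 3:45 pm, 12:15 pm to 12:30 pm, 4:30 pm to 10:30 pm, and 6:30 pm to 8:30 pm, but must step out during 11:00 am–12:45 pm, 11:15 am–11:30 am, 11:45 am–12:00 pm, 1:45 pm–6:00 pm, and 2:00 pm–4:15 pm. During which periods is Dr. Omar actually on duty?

6:30 am-9:00 am, 10:45 am-11:00 am, 12:45 pm-1:45 pm, 6:00 pm-10:30 pm

A, merged: 6:30 am-9:00 am, 10:45 am-3:45 pm, 4:30 pm-10:30 pm.
B, merged: 11:00 am-12:45 pm, 1:45 pm-6:00 pm.
6:30 am-9:00 am: nothing removed.
10:45 am-3:45 pm \ B = 10:45 am-11:00 am, 12:45 pm-1:45 pm.
4:30 pm-10:30 pm \ B = 6:00 pm-10:30 pm.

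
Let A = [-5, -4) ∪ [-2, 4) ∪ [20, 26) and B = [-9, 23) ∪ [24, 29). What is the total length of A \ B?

A \ B = [23, 24).
Total: 1.

1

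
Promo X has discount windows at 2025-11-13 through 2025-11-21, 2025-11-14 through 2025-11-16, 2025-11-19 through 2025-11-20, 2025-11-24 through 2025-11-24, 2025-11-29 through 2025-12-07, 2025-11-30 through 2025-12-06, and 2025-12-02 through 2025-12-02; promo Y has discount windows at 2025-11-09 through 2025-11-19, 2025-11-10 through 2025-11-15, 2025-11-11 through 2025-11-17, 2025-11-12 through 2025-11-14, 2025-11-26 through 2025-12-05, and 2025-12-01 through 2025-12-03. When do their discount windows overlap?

2025-11-13 through 2025-11-19, 2025-11-29 through 2025-12-05

First set merges to 2025-11-13 through 2025-11-21, 2025-11-24 through 2025-11-24, 2025-11-29 through 2025-12-07.
Second set merges to 2025-11-09 through 2025-11-19, 2025-11-26 through 2025-12-05.
2025-11-13 through 2025-11-21 meets the second set on 2025-11-13 through 2025-11-19.
2025-11-24 through 2025-11-24: no overlap with the second set.
2025-11-29 through 2025-12-07 meets the second set on 2025-11-29 through 2025-12-05.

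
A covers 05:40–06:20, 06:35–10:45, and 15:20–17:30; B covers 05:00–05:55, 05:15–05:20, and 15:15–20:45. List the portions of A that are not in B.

05:55-06:20, 06:35-10:45

Second set merges to 05:00-05:55, 15:15-20:45.
05:40-06:20 \ B = 05:55-06:20.
06:35-10:45: nothing removed.
15:20-17:30: entirely removed.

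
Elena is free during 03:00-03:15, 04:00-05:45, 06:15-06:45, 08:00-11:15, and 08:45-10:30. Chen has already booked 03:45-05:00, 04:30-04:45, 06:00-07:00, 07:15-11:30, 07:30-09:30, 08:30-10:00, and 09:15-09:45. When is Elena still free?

03:00–03:15, 05:00–05:45

First set merges to 03:00–03:15, 04:00–05:45, 06:15–06:45, 08:00–11:15.
Second set merges to 03:45–05:00, 06:00–07:00, 07:15–11:30.
03:00–03:15: nothing removed.
04:00–05:45 \ B = 05:00–05:45.
06:15–06:45: entirely removed.
08:00–11:15: entirely removed.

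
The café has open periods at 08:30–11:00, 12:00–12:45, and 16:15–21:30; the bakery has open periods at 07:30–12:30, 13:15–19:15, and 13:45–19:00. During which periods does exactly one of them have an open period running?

B, merged: 07:30–12:30, 13:15–19:15.
A but not B: 12:30–12:45, 19:15–21:30.
B but not A: 07:30–08:30, 11:00–12:00, 13:15–16:15.
Combining gives A △ B.

07:30–08:30, 11:00–12:00, 12:30–12:45, 13:15–16:15, 19:15–21:30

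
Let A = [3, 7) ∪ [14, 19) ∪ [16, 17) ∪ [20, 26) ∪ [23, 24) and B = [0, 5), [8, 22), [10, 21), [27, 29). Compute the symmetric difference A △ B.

[0, 3) ∪ [5, 7) ∪ [8, 14) ∪ [19, 20) ∪ [22, 26) ∪ [27, 29)

First set merges to [3, 7), [14, 19), [20, 26).
Second set merges to [0, 5), [8, 22), [27, 29).
A \ B = [5, 7), [22, 26).
B \ A = [0, 3), [8, 14), [19, 20), [27, 29).
Union of the two gives the symmetric difference.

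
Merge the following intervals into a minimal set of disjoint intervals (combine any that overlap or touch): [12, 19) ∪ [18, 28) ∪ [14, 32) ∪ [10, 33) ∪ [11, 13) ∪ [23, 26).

Sort by start: [10, 33), [11, 13), [12, 19), [14, 32), [18, 28), [23, 26).
[11, 13) overlaps/touches [10, 33) → extend to [10, 33).
[12, 19) overlaps/touches [10, 33) → extend to [10, 33).
[14, 32) overlaps/touches [10, 33) → extend to [10, 33).
[18, 28) overlaps/touches [10, 33) → extend to [10, 33).
[23, 26) overlaps/touches [10, 33) → extend to [10, 33).

[10, 33)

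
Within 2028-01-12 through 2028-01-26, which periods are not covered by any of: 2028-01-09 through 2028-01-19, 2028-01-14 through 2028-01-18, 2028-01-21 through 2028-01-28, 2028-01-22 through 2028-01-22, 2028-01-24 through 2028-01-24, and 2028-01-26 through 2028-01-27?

2028-01-20 through 2028-01-20

After merging, the occupied span is 2028-01-09 through 2028-01-19, 2028-01-21 through 2028-01-28.
Uncovered inside 2028-01-12 through 2028-01-26: 2028-01-20 through 2028-01-20.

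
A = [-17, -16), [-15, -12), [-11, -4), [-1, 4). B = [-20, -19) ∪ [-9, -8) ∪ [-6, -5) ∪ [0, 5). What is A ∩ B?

[-17, -16) falls entirely outside B.
[-15, -12) falls entirely outside B.
[-11, -4) overlaps B on [-9, -8), [-6, -5).
[-1, 4) overlaps B on [0, 4).

[-9, -8) ∪ [-6, -5) ∪ [0, 4)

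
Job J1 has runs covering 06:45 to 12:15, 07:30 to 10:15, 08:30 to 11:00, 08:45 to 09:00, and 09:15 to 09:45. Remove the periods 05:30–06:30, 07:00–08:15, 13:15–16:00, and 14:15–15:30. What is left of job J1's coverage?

A, merged: 06:45–12:15.
B, merged: 05:30–06:30, 07:00–08:15, 13:15–16:00.
06:45–12:15 minus B → 06:45–07:00, 08:15–12:15.

06:45–07:00, 08:15–12:15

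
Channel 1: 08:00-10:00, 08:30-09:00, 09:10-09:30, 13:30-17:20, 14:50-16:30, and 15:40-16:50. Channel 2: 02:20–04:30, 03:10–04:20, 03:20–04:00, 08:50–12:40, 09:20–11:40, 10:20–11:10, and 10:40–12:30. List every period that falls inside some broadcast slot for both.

First set merges to 08:00-10:00, 13:30-17:20.
Second set merges to 02:20-04:30, 08:50-12:40.
08:00-10:00 overlaps B on 08:50-10:00.
13:30-17:20 falls entirely outside B.

08:50-10:00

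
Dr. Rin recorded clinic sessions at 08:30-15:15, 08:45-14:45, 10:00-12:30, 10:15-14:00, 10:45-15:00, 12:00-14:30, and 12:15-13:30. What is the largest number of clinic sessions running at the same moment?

At 12:15, 7 of the intervals are simultaneously active.
No point has more.

7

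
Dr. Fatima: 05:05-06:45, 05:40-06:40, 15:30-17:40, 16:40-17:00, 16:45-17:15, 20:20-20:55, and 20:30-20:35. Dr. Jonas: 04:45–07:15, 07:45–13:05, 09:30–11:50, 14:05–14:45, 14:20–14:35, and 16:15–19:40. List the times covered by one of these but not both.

A, merged: 05:05-06:45, 15:30-17:40, 20:20-20:55.
B, merged: 04:45-07:15, 07:45-13:05, 14:05-14:45, 16:15-19:40.
A but not B: 15:30-16:15, 20:20-20:55.
B but not A: 04:45-05:05, 06:45-07:15, 07:45-13:05, 14:05-14:45, 17:40-19:40.
Combining gives A △ B.

04:45-05:05, 06:45-07:15, 07:45-13:05, 14:05-14:45, 15:30-16:15, 17:40-19:40, 20:20-20:55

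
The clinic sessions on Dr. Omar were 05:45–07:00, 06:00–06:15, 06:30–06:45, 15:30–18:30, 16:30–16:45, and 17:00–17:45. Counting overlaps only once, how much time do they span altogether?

Merged: 05:45–07:00, 15:30–18:30.
Lengths: 1 h 15 min + 3 h = 4 h 15 min.

4 h 15 min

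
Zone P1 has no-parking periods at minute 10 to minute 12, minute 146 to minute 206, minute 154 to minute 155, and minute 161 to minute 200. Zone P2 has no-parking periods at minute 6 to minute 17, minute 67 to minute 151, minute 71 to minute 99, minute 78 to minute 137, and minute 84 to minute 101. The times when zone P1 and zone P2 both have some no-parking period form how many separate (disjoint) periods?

2

A, merged: minute 10 to minute 12, minute 146 to minute 206.
B, merged: minute 6 to minute 17, minute 67 to minute 151.
A ∩ B = minute 10 to minute 12, minute 146 to minute 151.
That is 2 disjoint pieces.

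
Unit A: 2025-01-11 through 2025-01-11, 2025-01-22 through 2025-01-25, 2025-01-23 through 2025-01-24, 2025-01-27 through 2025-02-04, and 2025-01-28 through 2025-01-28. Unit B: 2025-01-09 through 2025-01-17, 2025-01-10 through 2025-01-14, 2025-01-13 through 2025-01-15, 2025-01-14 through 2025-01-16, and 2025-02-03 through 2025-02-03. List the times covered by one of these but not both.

Merge the first list: 2025-01-11 through 2025-01-11, 2025-01-22 through 2025-01-25, 2025-01-27 through 2025-02-04.
Merge the second list: 2025-01-09 through 2025-01-17, 2025-02-03 through 2025-02-03.
A \ B = 2025-01-22 through 2025-01-25, 2025-01-27 through 2025-02-02, 2025-02-04 through 2025-02-04.
B \ A = 2025-01-09 through 2025-01-10, 2025-01-12 through 2025-01-17.
Union of the two gives the symmetric difference.

2025-01-09 through 2025-01-10, 2025-01-12 through 2025-01-17, 2025-01-22 through 2025-01-25, 2025-01-27 through 2025-02-02, 2025-02-04 through 2025-02-04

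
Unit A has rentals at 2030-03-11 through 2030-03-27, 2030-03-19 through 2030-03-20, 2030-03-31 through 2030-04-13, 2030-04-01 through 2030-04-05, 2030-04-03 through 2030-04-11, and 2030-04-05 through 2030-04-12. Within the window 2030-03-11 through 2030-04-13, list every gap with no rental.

After merging, the occupied span is 2030-03-11 through 2030-03-27, 2030-03-31 through 2030-04-13.
Complement within 2030-03-11 through 2030-04-13: 2030-03-28 through 2030-03-30.

2030-03-28 through 2030-03-30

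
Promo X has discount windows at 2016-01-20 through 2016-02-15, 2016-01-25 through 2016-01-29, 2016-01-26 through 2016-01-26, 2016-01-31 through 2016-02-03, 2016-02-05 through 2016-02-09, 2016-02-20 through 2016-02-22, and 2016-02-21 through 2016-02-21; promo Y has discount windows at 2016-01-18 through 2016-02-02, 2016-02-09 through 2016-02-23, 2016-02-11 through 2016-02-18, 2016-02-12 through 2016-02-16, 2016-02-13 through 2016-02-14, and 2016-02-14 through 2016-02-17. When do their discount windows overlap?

2016-01-20 through 2016-02-02, 2016-02-09 through 2016-02-15, 2016-02-20 through 2016-02-22

First set merges to 2016-01-20 through 2016-02-15, 2016-02-20 through 2016-02-22.
Second set merges to 2016-01-18 through 2016-02-02, 2016-02-09 through 2016-02-23.
2016-01-20 through 2016-02-15 meets the second set on 2016-01-20 through 2016-02-02, 2016-02-09 through 2016-02-15.
2016-02-20 through 2016-02-22 meets the second set on 2016-02-20 through 2016-02-22.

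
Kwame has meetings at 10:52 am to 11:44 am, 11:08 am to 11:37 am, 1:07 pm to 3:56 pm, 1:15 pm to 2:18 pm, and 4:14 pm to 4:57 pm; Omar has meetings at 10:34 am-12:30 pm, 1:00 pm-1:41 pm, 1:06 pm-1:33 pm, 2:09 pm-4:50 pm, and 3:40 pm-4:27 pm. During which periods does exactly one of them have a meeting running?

10:34 am–10:52 am, 11:44 am–12:30 pm, 1:00 pm–1:07 pm, 1:41 pm–2:09 pm, 3:56 pm–4:14 pm, 4:50 pm–4:57 pm

A, merged: 10:52 am–11:44 am, 1:07 pm–3:56 pm, 4:14 pm–4:57 pm.
B, merged: 10:34 am–12:30 pm, 1:00 pm–1:41 pm, 2:09 pm–4:50 pm.
Only in the first: 1:41 pm–2:09 pm, 4:50 pm–4:57 pm.
Only in the second: 10:34 am–10:52 am, 11:44 am–12:30 pm, 1:00 pm–1:07 pm, 3:56 pm–4:14 pm.
Together these are the periods covered by exactly one.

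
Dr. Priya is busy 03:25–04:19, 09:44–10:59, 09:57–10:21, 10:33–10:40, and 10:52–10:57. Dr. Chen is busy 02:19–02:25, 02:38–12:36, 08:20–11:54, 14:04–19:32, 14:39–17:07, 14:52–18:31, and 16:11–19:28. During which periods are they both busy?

03:25-04:19, 09:44-10:59

First set merges to 03:25-04:19, 09:44-10:59.
Second set merges to 02:19-02:25, 02:38-12:36, 14:04-19:32.
03:25-04:19 ∩ B → 03:25-04:19.
09:44-10:59 ∩ B → 09:44-10:59.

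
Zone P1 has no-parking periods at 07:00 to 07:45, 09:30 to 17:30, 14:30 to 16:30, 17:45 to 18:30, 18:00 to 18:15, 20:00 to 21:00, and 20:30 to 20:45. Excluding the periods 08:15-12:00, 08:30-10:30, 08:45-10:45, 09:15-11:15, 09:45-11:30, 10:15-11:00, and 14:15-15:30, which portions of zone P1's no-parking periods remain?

07:00–07:45, 12:00–14:15, 15:30–17:30, 17:45–18:30, 20:00–21:00

First set merges to 07:00–07:45, 09:30–17:30, 17:45–18:30, 20:00–21:00.
Second set merges to 08:15–12:00, 14:15–15:30.
07:00–07:45 is untouched.
09:30–17:30 with B removed leaves 12:00–14:15, 15:30–17:30.
17:45–18:30 is untouched.
20:00–21:00 is untouched.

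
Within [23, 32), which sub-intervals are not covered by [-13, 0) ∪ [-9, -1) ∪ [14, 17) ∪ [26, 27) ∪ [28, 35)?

The merged coverage is [-13, 0), [14, 17), [26, 27), [28, 35).
Complement within [23, 32): [23, 26), [27, 28).

[23, 26) ∪ [27, 28)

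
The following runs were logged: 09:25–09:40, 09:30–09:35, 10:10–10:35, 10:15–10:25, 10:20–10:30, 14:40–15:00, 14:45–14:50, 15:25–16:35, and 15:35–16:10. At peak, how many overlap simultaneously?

At 10:20, 3 of the intervals are simultaneously active.
No point has more.

3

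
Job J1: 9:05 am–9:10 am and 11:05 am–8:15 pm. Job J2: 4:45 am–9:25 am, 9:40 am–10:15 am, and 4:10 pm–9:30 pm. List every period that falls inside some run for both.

9:05 am–9:10 am ∩ B → 9:05 am–9:10 am.
11:05 am–8:15 pm ∩ B → 4:10 pm–8:15 pm.

9:05 am–9:10 am, 4:10 pm–8:15 pm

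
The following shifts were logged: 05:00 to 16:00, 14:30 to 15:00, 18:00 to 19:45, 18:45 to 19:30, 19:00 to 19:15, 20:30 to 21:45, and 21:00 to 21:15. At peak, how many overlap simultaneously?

Sweep endpoints in order; track running count of active intervals.
Peak of 3 reached at 19:00.

3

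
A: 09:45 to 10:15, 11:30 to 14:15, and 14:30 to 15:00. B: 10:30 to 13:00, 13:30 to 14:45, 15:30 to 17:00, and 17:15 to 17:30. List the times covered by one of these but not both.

A but not B: 09:45-10:15, 13:00-13:30, 14:45-15:00.
B but not A: 10:30-11:30, 14:15-14:30, 15:30-17:00, 17:15-17:30.
Combining gives A △ B.

09:45-10:15, 10:30-11:30, 13:00-13:30, 14:15-14:30, 14:45-15:00, 15:30-17:00, 17:15-17:30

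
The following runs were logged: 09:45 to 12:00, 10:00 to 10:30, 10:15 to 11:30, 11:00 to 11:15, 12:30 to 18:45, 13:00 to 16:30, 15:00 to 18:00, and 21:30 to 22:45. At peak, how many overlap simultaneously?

At 10:15, 3 of the intervals are simultaneously active.
No point has more.

3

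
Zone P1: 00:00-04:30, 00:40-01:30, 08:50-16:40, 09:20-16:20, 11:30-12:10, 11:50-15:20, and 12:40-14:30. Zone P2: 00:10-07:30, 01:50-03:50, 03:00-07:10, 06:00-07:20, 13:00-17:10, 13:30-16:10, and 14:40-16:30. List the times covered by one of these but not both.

00:00-00:10, 04:30-07:30, 08:50-13:00, 16:40-17:10

First set merges to 00:00-04:30, 08:50-16:40.
Second set merges to 00:10-07:30, 13:00-17:10.
Only in the first: 00:00-00:10, 08:50-13:00.
Only in the second: 04:30-07:30, 16:40-17:10.
Together these are the periods covered by exactly one.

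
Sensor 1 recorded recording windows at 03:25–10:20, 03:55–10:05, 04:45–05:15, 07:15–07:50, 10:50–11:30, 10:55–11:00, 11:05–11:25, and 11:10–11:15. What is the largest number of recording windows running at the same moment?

At 04:45, 3 of the intervals are simultaneously active.
No point has more.

3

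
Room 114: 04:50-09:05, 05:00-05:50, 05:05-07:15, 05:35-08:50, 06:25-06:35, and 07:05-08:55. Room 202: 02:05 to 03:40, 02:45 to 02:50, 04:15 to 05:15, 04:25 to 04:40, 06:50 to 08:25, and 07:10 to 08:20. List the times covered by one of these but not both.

02:05–03:40, 04:15–04:50, 05:15–06:50, 08:25–09:05

Merge the first list: 04:50–09:05.
Merge the second list: 02:05–03:40, 04:15–05:15, 06:50–08:25.
Only in the first: 05:15–06:50, 08:25–09:05.
Only in the second: 02:05–03:40, 04:15–04:50.
Together these are the periods covered by exactly one.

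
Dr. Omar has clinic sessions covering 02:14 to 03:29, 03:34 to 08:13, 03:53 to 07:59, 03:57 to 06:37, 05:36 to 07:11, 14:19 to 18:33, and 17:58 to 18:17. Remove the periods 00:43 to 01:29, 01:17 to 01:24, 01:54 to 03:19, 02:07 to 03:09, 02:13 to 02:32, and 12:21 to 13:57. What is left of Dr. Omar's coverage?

03:19–03:29, 03:34–08:13, 14:19–18:33

First set merges to 02:14–03:29, 03:34–08:13, 14:19–18:33.
Second set merges to 00:43–01:29, 01:54–03:19, 12:21–13:57.
02:14–03:29 \ B = 03:19–03:29.
03:34–08:13: nothing removed.
14:19–18:33: nothing removed.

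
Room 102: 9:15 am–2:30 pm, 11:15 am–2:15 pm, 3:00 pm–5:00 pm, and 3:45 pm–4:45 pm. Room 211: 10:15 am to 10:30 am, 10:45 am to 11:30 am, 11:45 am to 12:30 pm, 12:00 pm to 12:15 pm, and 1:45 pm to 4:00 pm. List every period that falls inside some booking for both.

10:15 am–10:30 am, 10:45 am–11:30 am, 11:45 am–12:30 pm, 1:45 pm–2:30 pm, 3:00 pm–4:00 pm

A, merged: 9:15 am–2:30 pm, 3:00 pm–5:00 pm.
B, merged: 10:15 am–10:30 am, 10:45 am–11:30 am, 11:45 am–12:30 pm, 1:45 pm–4:00 pm.
9:15 am–2:30 pm ∩ B → 10:15 am–10:30 am, 10:45 am–11:30 am, 11:45 am–12:30 pm, 1:45 pm–2:30 pm.
3:00 pm–5:00 pm ∩ B → 3:00 pm–4:00 pm.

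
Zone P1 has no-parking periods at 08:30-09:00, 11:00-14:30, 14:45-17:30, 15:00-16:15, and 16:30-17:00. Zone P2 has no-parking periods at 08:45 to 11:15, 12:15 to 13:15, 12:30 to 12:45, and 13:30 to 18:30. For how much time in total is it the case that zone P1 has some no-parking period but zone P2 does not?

1 h 30 min

A, merged: 08:30-09:00, 11:00-14:30, 14:45-17:30.
B, merged: 08:45-11:15, 12:15-13:15, 13:30-18:30.
A \ B = 08:30-08:45, 11:15-12:15, 13:15-13:30.
Total: 15 min + 1 h + 15 min = 1 h 30 min.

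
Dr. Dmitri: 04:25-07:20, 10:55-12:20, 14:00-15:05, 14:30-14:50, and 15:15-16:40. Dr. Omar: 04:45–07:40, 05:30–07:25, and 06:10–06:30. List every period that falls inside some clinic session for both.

First set merges to 04:25-07:20, 10:55-12:20, 14:00-15:05, 15:15-16:40.
Second set merges to 04:45-07:40.
04:25-07:20 ∩ B → 04:45-07:20.
10:55-12:20 meets no B interval.
14:00-15:05 meets no B interval.
15:15-16:40 meets no B interval.

04:45-07:20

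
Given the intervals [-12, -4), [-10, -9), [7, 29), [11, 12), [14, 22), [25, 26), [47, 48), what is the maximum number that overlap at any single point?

Sweep endpoints in order; track running count of active intervals.
Peak of 2 reached at -10.

2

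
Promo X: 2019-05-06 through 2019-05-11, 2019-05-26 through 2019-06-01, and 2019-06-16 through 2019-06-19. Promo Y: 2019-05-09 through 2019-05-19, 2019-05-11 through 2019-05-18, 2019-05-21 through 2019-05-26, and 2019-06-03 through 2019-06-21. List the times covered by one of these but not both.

2019-05-06 through 2019-05-08, 2019-05-12 through 2019-05-19, 2019-05-21 through 2019-05-25, 2019-05-27 through 2019-06-01, 2019-06-03 through 2019-06-15, 2019-06-20 through 2019-06-21

Merge the second list: 2019-05-09 through 2019-05-19, 2019-05-21 through 2019-05-26, 2019-06-03 through 2019-06-21.
Only in the first: 2019-05-06 through 2019-05-08, 2019-05-27 through 2019-06-01.
Only in the second: 2019-05-12 through 2019-05-19, 2019-05-21 through 2019-05-25, 2019-06-03 through 2019-06-15, 2019-06-20 through 2019-06-21.
Together these are the periods covered by exactly one.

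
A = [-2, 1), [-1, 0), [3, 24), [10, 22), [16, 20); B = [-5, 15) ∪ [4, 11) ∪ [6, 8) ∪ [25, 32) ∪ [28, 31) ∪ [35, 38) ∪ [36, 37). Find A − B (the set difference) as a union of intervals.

[15, 24)

First set merges to [-2, 1), [3, 24).
Second set merges to [-5, 15), [25, 32), [35, 38).
[-2, 1): fully covered by B → removed.
[3, 24) minus B → [15, 24).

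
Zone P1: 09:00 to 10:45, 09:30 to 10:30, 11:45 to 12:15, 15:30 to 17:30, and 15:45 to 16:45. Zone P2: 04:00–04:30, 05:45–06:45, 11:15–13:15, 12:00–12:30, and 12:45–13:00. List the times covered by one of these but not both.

04:00–04:30, 05:45–06:45, 09:00–10:45, 11:15–11:45, 12:15–13:15, 15:30–17:30

Merge the first list: 09:00–10:45, 11:45–12:15, 15:30–17:30.
Merge the second list: 04:00–04:30, 05:45–06:45, 11:15–13:15.
A \ B = 09:00–10:45, 15:30–17:30.
B \ A = 04:00–04:30, 05:45–06:45, 11:15–11:45, 12:15–13:15.
Union of the two gives the symmetric difference.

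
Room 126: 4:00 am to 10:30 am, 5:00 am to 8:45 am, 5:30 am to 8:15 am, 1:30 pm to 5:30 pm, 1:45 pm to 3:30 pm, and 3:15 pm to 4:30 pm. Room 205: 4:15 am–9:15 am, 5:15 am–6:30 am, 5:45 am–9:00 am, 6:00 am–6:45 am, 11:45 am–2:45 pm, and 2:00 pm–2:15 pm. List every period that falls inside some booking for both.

Merge the first list: 4:00 am–10:30 am, 1:30 pm–5:30 pm.
Merge the second list: 4:15 am–9:15 am, 11:45 am–2:45 pm.
4:00 am–10:30 am ∩ B → 4:15 am–9:15 am.
1:30 pm–5:30 pm ∩ B → 1:30 pm–2:45 pm.

4:15 am–9:15 am, 1:30 pm–2:45 pm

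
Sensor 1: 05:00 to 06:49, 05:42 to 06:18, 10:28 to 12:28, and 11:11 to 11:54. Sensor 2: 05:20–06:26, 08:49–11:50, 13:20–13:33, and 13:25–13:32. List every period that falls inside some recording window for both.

Merge the first list: 05:00-06:49, 10:28-12:28.
Merge the second list: 05:20-06:26, 08:49-11:50, 13:20-13:33.
05:00-06:49 ∩ B → 05:20-06:26.
10:28-12:28 ∩ B → 10:28-11:50.

05:20-06:26, 10:28-11:50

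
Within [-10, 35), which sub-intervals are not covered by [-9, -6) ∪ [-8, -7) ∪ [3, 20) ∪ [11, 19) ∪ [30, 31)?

[-10, -9) ∪ [-6, 3) ∪ [20, 30) ∪ [31, 35)

After merging, the occupied span is [-9, -6), [3, 20), [30, 31).
Gaps within [-10, 35): [-10, -9), [-6, 3), [20, 30), [31, 35).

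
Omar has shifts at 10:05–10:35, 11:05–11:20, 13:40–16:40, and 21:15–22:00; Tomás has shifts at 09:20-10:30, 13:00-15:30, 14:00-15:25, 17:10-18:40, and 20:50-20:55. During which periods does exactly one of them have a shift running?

B, merged: 09:20-10:30, 13:00-15:30, 17:10-18:40, 20:50-20:55.
A but not B: 10:30-10:35, 11:05-11:20, 15:30-16:40, 21:15-22:00.
B but not A: 09:20-10:05, 13:00-13:40, 17:10-18:40, 20:50-20:55.
Combining gives A △ B.

09:20-10:05, 10:30-10:35, 11:05-11:20, 13:00-13:40, 15:30-16:40, 17:10-18:40, 20:50-20:55, 21:15-22:00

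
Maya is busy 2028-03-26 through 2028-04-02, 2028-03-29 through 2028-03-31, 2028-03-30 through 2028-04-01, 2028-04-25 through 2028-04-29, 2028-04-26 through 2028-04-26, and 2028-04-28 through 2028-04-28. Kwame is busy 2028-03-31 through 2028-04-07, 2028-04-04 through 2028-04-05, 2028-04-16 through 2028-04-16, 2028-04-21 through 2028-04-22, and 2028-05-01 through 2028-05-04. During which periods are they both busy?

A, merged: 2028-03-26 through 2028-04-02, 2028-04-25 through 2028-04-29.
B, merged: 2028-03-31 through 2028-04-07, 2028-04-16 through 2028-04-16, 2028-04-21 through 2028-04-22, 2028-05-01 through 2028-05-04.
2028-03-26 through 2028-04-02 overlaps B on 2028-03-31 through 2028-04-02.
2028-04-25 through 2028-04-29 falls entirely outside B.

2028-03-31 through 2028-04-02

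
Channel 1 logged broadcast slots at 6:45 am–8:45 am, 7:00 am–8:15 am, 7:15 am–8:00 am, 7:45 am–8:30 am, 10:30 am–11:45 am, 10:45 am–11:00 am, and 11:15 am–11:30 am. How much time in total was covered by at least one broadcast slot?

Merged: 6:45 am–8:45 am, 10:30 am–11:45 am.
Lengths: 2 h + 1 h 15 min = 3 h 15 min.

3 h 15 min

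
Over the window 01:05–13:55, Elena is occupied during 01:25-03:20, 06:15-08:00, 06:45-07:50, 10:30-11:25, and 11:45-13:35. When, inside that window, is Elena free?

Covered (merged): 01:25-03:20, 06:15-08:00, 10:30-11:25, 11:45-13:35.
Uncovered inside 01:05-13:55: 01:05-01:25, 03:20-06:15, 08:00-10:30, 11:25-11:45, 13:35-13:55.

01:05-01:25, 03:20-06:15, 08:00-10:30, 11:25-11:45, 13:35-13:55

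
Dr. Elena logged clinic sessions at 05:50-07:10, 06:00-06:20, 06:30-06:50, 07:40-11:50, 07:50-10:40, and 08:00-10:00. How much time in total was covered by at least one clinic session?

Merged: 05:50-07:10, 07:40-11:50.
Lengths: 1 h 20 min + 4 h 10 min = 5 h 30 min.

5 h 30 min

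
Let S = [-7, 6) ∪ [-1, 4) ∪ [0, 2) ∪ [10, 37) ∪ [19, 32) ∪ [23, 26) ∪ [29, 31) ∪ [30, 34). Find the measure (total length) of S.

Merged: [-7, 6), [10, 37).
Lengths: 13 + 27 = 40.

40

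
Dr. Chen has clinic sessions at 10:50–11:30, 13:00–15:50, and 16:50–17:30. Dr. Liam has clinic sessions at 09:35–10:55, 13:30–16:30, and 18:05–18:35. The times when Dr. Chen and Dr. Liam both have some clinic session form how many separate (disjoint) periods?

2

A ∩ B = 10:50-10:55, 13:30-15:50.
That is 2 disjoint pieces.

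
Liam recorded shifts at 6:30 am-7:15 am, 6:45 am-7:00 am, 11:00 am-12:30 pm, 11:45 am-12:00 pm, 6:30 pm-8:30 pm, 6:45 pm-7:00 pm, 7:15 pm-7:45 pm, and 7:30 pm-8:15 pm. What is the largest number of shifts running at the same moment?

3

Sweep endpoints in order; track running count of active intervals.
Peak of 3 reached at 7:30 pm.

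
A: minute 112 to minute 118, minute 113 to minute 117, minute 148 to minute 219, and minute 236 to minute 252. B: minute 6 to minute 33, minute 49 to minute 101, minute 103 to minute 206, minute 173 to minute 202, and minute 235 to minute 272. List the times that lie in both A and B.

A, merged: minute 112 to minute 118, minute 148 to minute 219, minute 236 to minute 252.
B, merged: minute 6 to minute 33, minute 49 to minute 101, minute 103 to minute 206, minute 235 to minute 272.
minute 112 to minute 118 ∩ B → minute 112 to minute 118.
minute 148 to minute 219 ∩ B → minute 148 to minute 206.
minute 236 to minute 252 ∩ B → minute 236 to minute 252.

minute 112 to minute 118, minute 148 to minute 206, minute 236 to minute 252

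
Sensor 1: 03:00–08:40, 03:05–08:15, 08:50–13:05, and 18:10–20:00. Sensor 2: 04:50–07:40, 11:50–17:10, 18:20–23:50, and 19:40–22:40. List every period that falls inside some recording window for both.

04:50-07:40, 11:50-13:05, 18:20-20:00

A, merged: 03:00-08:40, 08:50-13:05, 18:10-20:00.
B, merged: 04:50-07:40, 11:50-17:10, 18:20-23:50.
03:00-08:40 ∩ B → 04:50-07:40.
08:50-13:05 ∩ B → 11:50-13:05.
18:10-20:00 ∩ B → 18:20-20:00.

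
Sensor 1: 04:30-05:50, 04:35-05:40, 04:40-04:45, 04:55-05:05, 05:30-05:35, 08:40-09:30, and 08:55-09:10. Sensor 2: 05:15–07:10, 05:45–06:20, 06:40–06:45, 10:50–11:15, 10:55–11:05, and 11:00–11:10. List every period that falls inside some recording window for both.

05:15–05:50

First set merges to 04:30–05:50, 08:40–09:30.
Second set merges to 05:15–07:10, 10:50–11:15.
04:30–05:50 ∩ B → 05:15–05:50.
08:40–09:30 meets no B interval.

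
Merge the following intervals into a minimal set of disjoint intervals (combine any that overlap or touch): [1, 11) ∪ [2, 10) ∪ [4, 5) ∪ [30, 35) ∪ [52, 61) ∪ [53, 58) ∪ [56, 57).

[2, 10) overlaps/touches [1, 11) → extend to [1, 11).
[4, 5) overlaps/touches [1, 11) → extend to [1, 11).
[30, 35) is disjoint → start new block.
[52, 61) is disjoint → start new block.
[53, 58) overlaps/touches [52, 61) → extend to [52, 61).
[56, 57) overlaps/touches [52, 61) → extend to [52, 61).

[1, 11) ∪ [30, 35) ∪ [52, 61)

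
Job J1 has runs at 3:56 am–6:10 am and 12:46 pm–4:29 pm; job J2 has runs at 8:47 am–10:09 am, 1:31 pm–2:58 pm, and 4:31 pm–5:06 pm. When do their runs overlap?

3:56 am–6:10 am falls entirely outside B.
12:46 pm–4:29 pm overlaps B on 1:31 pm–2:58 pm.

1:31 pm–2:58 pm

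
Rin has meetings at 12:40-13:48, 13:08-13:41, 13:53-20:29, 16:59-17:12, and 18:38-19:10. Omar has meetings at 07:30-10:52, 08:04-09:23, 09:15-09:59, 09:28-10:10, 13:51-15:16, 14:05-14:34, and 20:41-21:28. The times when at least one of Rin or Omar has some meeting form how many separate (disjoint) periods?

First set merges to 12:40–13:48, 13:53–20:29.
Second set merges to 07:30–10:52, 13:51–15:16, 20:41–21:28.
A ∪ B = 07:30–10:52, 12:40–13:48, 13:51–20:29, 20:41–21:28.
That is 4 disjoint pieces.

4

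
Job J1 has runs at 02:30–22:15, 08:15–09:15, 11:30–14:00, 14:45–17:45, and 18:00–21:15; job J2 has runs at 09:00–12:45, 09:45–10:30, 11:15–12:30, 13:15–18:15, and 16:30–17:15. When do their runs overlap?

A, merged: 02:30–22:15.
B, merged: 09:00–12:45, 13:15–18:15.
02:30–22:15 overlaps B on 09:00–12:45, 13:15–18:15.

09:00–12:45, 13:15–18:15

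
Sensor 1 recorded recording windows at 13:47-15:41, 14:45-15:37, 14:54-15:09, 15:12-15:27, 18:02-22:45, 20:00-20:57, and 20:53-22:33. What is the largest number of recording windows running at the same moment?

At 14:54, 3 of the intervals are simultaneously active.
No point has more.

3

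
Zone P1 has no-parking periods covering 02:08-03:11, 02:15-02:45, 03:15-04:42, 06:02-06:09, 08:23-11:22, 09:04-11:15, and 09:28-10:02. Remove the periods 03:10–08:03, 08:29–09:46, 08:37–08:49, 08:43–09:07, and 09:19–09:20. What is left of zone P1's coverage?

Merge the first list: 02:08–03:11, 03:15–04:42, 06:02–06:09, 08:23–11:22.
Merge the second list: 03:10–08:03, 08:29–09:46.
02:08–03:11 with B removed leaves 02:08–03:10.
03:15–04:42 lies entirely inside B → drops out.
06:02–06:09 lies entirely inside B → drops out.
08:23–11:22 with B removed leaves 08:23–08:29, 09:46–11:22.

02:08–03:10, 08:23–08:29, 09:46–11:22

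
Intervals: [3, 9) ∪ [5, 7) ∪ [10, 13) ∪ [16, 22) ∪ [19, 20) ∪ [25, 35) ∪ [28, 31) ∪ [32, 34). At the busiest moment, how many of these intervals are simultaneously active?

Sweep endpoints in order; track running count of active intervals.
Peak of 2 reached at 5.

2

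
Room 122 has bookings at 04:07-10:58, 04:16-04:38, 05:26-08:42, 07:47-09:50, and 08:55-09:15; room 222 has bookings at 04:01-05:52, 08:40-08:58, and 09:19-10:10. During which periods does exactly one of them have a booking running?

A, merged: 04:07–10:58.
A but not B: 05:52–08:40, 08:58–09:19, 10:10–10:58.
B but not A: 04:01–04:07.
Combining gives A △ B.

04:01–04:07, 05:52–08:40, 08:58–09:19, 10:10–10:58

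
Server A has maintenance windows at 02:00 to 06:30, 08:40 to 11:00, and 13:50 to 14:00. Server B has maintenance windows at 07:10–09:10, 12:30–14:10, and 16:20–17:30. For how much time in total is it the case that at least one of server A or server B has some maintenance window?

A ∪ B = 02:00-06:30, 07:10-11:00, 12:30-14:10, 16:20-17:30.
Total: 4 h 30 min + 3 h 50 min + 1 h 40 min + 1 h 10 min = 11 h 10 min.

11 h 10 min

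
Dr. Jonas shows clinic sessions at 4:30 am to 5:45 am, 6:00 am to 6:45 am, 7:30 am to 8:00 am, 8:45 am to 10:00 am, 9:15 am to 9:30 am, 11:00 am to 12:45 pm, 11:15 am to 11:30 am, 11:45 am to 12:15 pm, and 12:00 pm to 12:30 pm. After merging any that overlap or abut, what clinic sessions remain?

4:30 am–5:45 am, 6:00 am–6:45 am, 7:30 am–8:00 am, 8:45 am–10:00 am, 11:00 am–12:45 pm

6:00 am–6:45 am is disjoint → start new block.
7:30 am–8:00 am is disjoint → start new block.
8:45 am–10:00 am is disjoint → start new block.
9:15 am–9:30 am overlaps/touches 8:45 am–10:00 am → extend to 8:45 am–10:00 am.
11:00 am–12:45 pm is disjoint → start new block.
11:15 am–11:30 am overlaps/touches 11:00 am–12:45 pm → extend to 11:00 am–12:45 pm.
11:45 am–12:15 pm overlaps/touches 11:00 am–12:45 pm → extend to 11:00 am–12:45 pm.
12:00 pm–12:30 pm overlaps/touches 11:00 am–12:45 pm → extend to 11:00 am–12:45 pm.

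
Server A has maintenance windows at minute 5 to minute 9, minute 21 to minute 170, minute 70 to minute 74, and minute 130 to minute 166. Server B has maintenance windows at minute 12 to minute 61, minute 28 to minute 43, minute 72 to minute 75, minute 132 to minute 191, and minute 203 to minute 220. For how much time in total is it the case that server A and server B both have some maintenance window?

81 minutes

First set merges to minute 5 to minute 9, minute 21 to minute 170.
Second set merges to minute 12 to minute 61, minute 72 to minute 75, minute 132 to minute 191, minute 203 to minute 220.
A ∩ B = minute 21 to minute 61, minute 72 to minute 75, minute 132 to minute 170.
Total: 40 minutes + 3 minutes + 38 minutes = 81 minutes.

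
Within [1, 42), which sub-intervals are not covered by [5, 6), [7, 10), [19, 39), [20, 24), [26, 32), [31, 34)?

[1, 5) ∪ [6, 7) ∪ [10, 19) ∪ [39, 42)

Covered (merged): [5, 6), [7, 10), [19, 39).
Complement within [1, 42): [1, 5), [6, 7), [10, 19), [39, 42).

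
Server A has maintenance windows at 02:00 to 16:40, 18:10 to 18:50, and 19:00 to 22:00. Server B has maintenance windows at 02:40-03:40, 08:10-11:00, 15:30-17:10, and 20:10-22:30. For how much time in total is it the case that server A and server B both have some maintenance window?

6 h 50 min

A ∩ B = 02:40–03:40, 08:10–11:00, 15:30–16:40, 20:10–22:00.
Total: 1 h + 2 h 50 min + 1 h 10 min + 1 h 50 min = 6 h 50 min.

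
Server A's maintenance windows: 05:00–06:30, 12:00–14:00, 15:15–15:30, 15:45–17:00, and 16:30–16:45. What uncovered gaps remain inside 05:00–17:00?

After merging, the occupied span is 05:00-06:30, 12:00-14:00, 15:15-15:30, 15:45-17:00.
Complement within 05:00-17:00: 06:30-12:00, 14:00-15:15, 15:30-15:45.

06:30-12:00, 14:00-15:15, 15:30-15:45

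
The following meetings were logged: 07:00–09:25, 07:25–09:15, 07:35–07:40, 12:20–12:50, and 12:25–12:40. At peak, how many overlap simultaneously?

3

Sweep endpoints in order; track running count of active intervals.
Peak of 3 reached at 07:35.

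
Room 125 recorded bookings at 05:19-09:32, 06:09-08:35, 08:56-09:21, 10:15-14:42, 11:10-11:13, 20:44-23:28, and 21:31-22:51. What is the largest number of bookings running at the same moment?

Walk the sorted start/end points keeping a running depth.
The depth first hits 2 at 06:09.

2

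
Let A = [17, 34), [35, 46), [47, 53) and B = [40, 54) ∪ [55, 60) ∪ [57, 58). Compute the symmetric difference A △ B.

Merge the second list: [40, 54), [55, 60).
Only in the first: [17, 34), [35, 40).
Only in the second: [46, 47), [53, 54), [55, 60).
Together these are the periods covered by exactly one.

[17, 34) ∪ [35, 40) ∪ [46, 47) ∪ [53, 54) ∪ [55, 60)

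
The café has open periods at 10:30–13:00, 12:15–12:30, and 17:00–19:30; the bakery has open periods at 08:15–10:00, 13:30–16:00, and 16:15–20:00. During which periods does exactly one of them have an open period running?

First set merges to 10:30-13:00, 17:00-19:30.
Only in the first: 10:30-13:00.
Only in the second: 08:15-10:00, 13:30-16:00, 16:15-17:00, 19:30-20:00.
Together these are the periods covered by exactly one.

08:15-10:00, 10:30-13:00, 13:30-16:00, 16:15-17:00, 19:30-20:00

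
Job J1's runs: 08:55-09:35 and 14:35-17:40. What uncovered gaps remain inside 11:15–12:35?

11:15-12:35

The merged coverage is 08:55-09:35, 14:35-17:40.
Gaps within 11:15-12:35: 11:15-12:35.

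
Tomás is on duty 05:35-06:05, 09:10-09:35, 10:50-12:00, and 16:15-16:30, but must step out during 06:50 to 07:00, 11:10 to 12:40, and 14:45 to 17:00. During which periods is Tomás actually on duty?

05:35–06:05 is untouched.
09:10–09:35 is untouched.
10:50–12:00 with B removed leaves 10:50–11:10.
16:15–16:30 lies entirely inside B → drops out.

05:35–06:05, 09:10–09:35, 10:50–11:10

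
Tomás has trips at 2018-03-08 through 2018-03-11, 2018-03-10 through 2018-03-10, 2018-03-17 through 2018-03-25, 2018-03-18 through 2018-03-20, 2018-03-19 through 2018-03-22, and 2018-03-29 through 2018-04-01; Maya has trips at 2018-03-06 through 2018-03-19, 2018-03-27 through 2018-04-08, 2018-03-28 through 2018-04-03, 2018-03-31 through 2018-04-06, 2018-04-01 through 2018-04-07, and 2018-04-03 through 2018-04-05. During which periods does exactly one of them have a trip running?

2018-03-06 through 2018-03-07, 2018-03-12 through 2018-03-16, 2018-03-20 through 2018-03-25, 2018-03-27 through 2018-03-28, 2018-04-02 through 2018-04-08

Merge the first list: 2018-03-08 through 2018-03-11, 2018-03-17 through 2018-03-25, 2018-03-29 through 2018-04-01.
Merge the second list: 2018-03-06 through 2018-03-19, 2018-03-27 through 2018-04-08.
Only in the first: 2018-03-20 through 2018-03-25.
Only in the second: 2018-03-06 through 2018-03-07, 2018-03-12 through 2018-03-16, 2018-03-27 through 2018-03-28, 2018-04-02 through 2018-04-08.
Together these are the periods covered by exactly one.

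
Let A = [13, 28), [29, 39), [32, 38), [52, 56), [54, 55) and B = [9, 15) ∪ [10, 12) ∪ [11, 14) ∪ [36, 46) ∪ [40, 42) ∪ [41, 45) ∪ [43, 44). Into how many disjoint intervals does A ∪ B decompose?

3

Merge the first list: [13, 28), [29, 39), [52, 56).
Merge the second list: [9, 15), [36, 46).
A ∪ B = [9, 28), [29, 46), [52, 56).
That is 3 disjoint pieces.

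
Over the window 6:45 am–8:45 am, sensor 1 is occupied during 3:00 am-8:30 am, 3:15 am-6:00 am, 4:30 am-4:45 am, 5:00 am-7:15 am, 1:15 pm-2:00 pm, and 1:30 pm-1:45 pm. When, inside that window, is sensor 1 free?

8:30 am–8:45 am

Covered (merged): 3:00 am–8:30 am, 1:15 pm–2:00 pm.
Gaps within 6:45 am–8:45 am: 8:30 am–8:45 am.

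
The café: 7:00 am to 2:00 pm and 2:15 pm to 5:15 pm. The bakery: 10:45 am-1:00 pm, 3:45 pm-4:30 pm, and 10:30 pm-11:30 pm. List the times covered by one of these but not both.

Only in the first: 7:00 am-10:45 am, 1:00 pm-2:00 pm, 2:15 pm-3:45 pm, 4:30 pm-5:15 pm.
Only in the second: 10:30 pm-11:30 pm.
Together these are the periods covered by exactly one.

7:00 am-10:45 am, 1:00 pm-2:00 pm, 2:15 pm-3:45 pm, 4:30 pm-5:15 pm, 10:30 pm-11:30 pm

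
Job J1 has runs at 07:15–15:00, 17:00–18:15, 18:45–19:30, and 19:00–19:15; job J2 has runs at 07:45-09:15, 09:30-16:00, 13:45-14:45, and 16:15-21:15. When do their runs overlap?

First set merges to 07:15–15:00, 17:00–18:15, 18:45–19:30.
Second set merges to 07:45–09:15, 09:30–16:00, 16:15–21:15.
07:15–15:00 meets the second set on 07:45–09:15, 09:30–15:00.
17:00–18:15 meets the second set on 17:00–18:15.
18:45–19:30 meets the second set on 18:45–19:30.

07:45–09:15, 09:30–15:00, 17:00–18:15, 18:45–19:30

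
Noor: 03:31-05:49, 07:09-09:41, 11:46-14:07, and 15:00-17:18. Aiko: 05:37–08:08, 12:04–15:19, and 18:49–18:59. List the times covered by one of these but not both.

03:31–05:37, 05:49–07:09, 08:08–09:41, 11:46–12:04, 14:07–15:00, 15:19–17:18, 18:49–18:59

A \ B = 03:31–05:37, 08:08–09:41, 11:46–12:04, 15:19–17:18.
B \ A = 05:49–07:09, 14:07–15:00, 18:49–18:59.
Union of the two gives the symmetric difference.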